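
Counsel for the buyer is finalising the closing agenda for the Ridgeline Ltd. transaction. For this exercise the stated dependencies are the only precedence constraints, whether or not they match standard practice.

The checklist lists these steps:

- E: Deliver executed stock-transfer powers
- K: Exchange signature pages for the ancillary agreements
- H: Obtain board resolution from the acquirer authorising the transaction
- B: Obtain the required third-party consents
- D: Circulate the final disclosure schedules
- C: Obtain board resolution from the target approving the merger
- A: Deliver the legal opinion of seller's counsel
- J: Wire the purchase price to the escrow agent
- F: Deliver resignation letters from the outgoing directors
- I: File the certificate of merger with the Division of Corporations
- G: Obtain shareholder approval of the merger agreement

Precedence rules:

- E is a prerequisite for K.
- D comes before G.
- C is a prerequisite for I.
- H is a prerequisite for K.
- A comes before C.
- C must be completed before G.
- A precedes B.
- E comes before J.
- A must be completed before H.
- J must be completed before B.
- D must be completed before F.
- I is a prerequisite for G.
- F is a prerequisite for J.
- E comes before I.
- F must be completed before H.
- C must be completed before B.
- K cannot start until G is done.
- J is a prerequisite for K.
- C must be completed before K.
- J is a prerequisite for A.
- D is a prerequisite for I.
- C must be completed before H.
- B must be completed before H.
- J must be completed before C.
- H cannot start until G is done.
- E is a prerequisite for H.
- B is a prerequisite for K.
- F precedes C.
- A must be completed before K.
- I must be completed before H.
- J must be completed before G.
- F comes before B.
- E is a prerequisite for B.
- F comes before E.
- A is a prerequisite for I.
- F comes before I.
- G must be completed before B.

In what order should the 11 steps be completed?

D, F, E, J, A, C, I, G, B, H, K

Only D has no prerequisites, so it is first.
F needed D, now all done → F.
E is the only step now ready → E.
J needed E and F, now all done → J.
That leaves A as the only ready step → A.
C is the only step now ready → C.
I needed E, D, C, A and F, now all done → I.
G needed D, C, J and I, now all done → G.
That leaves B as the only ready step → B.
H is the only step now ready → H.
K needed E, H, B, C, A, J and G, now all done → K.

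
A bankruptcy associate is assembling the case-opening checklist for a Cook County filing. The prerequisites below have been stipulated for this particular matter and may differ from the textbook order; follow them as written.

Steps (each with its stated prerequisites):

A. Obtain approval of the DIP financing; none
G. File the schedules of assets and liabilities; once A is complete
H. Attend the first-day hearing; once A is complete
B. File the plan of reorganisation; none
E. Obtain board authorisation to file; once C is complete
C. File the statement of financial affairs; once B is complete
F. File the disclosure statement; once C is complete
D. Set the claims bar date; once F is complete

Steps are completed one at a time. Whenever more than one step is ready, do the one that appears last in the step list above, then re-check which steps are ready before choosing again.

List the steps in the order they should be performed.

B and A have no prerequisites; B is listed later, so B is first.
C now also ready, so the ready set is {C, A}; C is listed later → C.
F, E and A are all available; F is listed later → F.
Ready: D, E and A. D is listed later → D.
Ready: E and A. E is listed later → E.
A is the only step now ready → A.
H and G are both available; H is listed later → H.
G is the only step now ready → G.

B → C → F → D → E → A → H → G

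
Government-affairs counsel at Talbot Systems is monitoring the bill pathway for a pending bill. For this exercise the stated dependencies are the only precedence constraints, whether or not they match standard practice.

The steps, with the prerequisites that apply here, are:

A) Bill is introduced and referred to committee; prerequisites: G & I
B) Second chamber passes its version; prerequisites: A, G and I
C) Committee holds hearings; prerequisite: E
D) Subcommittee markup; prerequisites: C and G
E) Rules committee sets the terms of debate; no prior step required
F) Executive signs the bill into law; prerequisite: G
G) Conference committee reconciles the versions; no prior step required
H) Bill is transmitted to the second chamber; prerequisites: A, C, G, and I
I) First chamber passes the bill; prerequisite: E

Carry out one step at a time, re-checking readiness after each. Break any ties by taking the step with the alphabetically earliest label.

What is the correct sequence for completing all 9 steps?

E C G D F I A B H

Nothing is required for E and G. E has the earlier label → E first.
Ready: C, G and I. C has the earlier label → C.
Ready: G and I. G has the earlier label → G.
Ready: D, F and I. D has the earlier label → D.
Ready: F and I. F has the earlier label → F.
I needed E, now all done → I.
Next only A has its prerequisites met → A.
Ready: B and H. B has the earlier label → B.
That leaves H as the only ready step → H.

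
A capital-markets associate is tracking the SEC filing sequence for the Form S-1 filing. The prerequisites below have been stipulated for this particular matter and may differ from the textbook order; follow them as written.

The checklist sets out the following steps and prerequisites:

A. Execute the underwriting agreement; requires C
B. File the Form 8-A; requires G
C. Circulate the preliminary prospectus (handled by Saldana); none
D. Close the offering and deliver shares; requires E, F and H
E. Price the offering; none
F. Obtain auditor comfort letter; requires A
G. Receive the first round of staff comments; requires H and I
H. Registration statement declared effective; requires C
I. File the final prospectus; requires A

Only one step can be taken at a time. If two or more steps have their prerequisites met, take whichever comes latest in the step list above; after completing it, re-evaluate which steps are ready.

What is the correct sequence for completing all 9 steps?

Nothing is required for E and C. E is listed later → E first.
That leaves C as the only ready step → C.
H and A are both available; H is listed later → H.
A needed C, now all done → A.
Now I and F have their prerequisites met. I is listed later, so I next.
G now also ready, so the ready set is {G, F}; G is listed later → G.
B now also ready, so the ready set is {F, B}; F is listed later → F.
Ready: D and B. D is listed later → D.
That leaves B as the only ready step → B.

E → C → H → A → I → G → F → D → B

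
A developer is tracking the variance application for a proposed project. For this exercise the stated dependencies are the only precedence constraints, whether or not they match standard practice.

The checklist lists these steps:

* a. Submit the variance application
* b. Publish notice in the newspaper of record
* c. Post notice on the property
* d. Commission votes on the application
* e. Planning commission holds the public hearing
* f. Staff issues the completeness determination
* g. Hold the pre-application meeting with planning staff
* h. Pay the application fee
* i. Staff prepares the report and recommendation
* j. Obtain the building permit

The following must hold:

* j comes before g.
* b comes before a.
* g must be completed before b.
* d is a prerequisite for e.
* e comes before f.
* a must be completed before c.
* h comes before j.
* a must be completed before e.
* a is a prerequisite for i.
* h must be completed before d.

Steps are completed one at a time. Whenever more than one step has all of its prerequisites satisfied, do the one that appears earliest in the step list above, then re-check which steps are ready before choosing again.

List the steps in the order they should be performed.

h is the only step with nothing outstanding, so it goes first.
Ready: d and j. d is listed earlier → d.
Next only j has its prerequisites met → j.
Next only g has its prerequisites met → g.
b needed g, now all done → b.
Next only a has its prerequisites met → a.
Now c, e and i have their prerequisites met. c is listed earlier, so c next.
Now e and i have their prerequisites met. e is listed earlier, so e next.
f now also ready, so the ready set is {f, i}; f is listed earlier → f.
Next only i has its prerequisites met → i.

h, d, j, g, b, a, c, e, f, i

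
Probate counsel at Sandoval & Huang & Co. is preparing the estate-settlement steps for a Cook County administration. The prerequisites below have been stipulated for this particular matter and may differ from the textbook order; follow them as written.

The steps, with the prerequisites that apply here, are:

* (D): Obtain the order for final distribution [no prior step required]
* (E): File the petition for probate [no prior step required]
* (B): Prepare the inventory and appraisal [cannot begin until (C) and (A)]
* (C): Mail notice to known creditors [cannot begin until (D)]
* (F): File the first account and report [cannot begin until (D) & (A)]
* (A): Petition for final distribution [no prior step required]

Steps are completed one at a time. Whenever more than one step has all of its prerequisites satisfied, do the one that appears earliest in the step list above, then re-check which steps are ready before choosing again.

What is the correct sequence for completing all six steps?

Nothing is required for (D), (E) and (A). (D) is listed earlier → (D) first.
(C) now also ready, so the ready set is {(E), (C), (A)}; (E) is listed earlier → (E).
Now (C) and (A) have their prerequisites met. (C) is listed earlier, so (C) next.
That leaves (A) as the only ready step → (A).
Ready: (B) and (F). (B) is listed earlier → (B).
(F) needed (D) and (A), now all done → (F).

(D), (E), (C), (A), (B), (F)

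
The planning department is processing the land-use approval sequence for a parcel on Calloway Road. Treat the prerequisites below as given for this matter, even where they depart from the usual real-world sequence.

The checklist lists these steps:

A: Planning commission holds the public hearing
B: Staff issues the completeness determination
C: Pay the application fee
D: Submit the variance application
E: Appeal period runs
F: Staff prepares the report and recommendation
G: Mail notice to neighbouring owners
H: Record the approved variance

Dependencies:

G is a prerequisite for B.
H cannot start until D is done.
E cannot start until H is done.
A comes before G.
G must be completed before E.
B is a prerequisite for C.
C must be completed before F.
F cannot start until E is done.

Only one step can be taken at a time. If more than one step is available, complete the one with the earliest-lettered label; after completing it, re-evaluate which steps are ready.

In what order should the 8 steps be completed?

A → D → G → B → C → H → E → F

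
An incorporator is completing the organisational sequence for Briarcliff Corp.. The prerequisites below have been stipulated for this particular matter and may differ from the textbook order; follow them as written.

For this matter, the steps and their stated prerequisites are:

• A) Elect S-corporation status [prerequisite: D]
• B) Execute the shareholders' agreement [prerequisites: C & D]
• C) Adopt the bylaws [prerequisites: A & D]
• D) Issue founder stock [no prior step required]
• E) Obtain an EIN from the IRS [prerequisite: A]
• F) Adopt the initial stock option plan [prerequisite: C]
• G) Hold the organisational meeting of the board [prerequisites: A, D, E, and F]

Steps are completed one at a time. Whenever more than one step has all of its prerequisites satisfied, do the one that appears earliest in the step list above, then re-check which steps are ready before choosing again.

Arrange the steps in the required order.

D is the only step with nothing outstanding, so it goes first.
That leaves A as the only ready step → A.
C and E are both available; C is listed earlier → C.
B and F now also ready, so the ready set is {B, E, F}; B is listed earlier → B.
Ready: E and F. E is listed earlier → E.
F needed C, now all done → F.
G needed A, D, E and F, now all done → G.

D, A, C, B, E, F, G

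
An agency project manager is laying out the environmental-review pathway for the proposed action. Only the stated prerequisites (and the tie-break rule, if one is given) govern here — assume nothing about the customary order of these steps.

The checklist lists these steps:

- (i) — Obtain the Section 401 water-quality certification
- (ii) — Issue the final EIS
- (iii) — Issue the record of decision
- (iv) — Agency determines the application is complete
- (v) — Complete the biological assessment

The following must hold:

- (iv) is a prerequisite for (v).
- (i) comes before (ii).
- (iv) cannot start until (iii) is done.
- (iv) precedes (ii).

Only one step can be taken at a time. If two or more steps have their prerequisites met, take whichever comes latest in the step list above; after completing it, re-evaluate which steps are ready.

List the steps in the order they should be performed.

(iii) and (i) have no prerequisites; (iii) is listed later, so (iii) is first.
(iv) now also ready, so the ready set is {(iv), (i)}; (iv) is listed later → (iv).
Ready: (v) and (i). (v) is listed later → (v).
Next only (i) has its prerequisites met → (i).
(ii) is the only step now ready → (ii).

(iii), (iv), (v), (i), (ii)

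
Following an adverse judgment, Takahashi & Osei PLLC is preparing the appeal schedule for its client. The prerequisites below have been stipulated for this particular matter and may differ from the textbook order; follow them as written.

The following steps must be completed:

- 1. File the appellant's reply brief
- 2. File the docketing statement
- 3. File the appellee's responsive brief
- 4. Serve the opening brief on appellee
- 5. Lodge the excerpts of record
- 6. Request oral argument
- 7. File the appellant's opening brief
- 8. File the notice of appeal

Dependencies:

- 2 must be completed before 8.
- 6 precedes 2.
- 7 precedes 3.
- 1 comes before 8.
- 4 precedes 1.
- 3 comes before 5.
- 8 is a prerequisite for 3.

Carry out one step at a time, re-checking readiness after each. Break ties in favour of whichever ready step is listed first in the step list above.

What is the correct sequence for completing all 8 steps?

4, 1, 6, 2, 7, 8, 3, 5

4, 6 and 7 have no prerequisites; 4 is listed earlier, so 4 is first.
1, 6 and 7 are all available; 1 is listed earlier → 1.
6 and 7 are both available; 6 is listed earlier → 6.
Ready: 2 and 7. 2 is listed earlier → 2.
8 now also ready, so the ready set is {7, 8}; 7 is listed earlier → 7.
That leaves 8 as the only ready step → 8.
3 needed 7 and 8, now all done → 3.
5 is the only step now ready → 5.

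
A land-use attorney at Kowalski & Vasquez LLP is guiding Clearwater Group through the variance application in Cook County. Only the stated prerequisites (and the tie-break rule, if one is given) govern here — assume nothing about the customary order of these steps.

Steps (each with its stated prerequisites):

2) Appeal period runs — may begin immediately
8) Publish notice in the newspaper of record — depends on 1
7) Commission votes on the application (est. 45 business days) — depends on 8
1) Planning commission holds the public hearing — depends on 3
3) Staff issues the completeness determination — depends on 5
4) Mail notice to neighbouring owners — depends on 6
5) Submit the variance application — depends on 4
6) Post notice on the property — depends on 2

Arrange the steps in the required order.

Only 2 has no prerequisites, so it is first.
6 is the only step now ready → 6.
4 needed 6, now all done → 4.
5 needed 4, now all done → 5.
3 needed 5, now all done → 3.
Next only 1 has its prerequisites met → 1.
8 is the only step now ready → 8.
7 needed 8, now all done → 7.

2 → 6 → 4 → 5 → 3 → 1 → 8 → 7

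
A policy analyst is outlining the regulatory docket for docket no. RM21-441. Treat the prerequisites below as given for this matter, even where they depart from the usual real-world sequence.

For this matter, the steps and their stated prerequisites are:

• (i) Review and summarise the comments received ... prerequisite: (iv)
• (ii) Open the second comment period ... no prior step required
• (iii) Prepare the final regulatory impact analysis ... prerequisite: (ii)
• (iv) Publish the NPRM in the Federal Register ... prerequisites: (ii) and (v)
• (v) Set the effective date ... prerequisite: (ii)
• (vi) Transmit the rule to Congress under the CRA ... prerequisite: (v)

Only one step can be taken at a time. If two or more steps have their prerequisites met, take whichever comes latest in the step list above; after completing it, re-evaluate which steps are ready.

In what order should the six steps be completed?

(ii), (v), (vi), (iv), (iii), (i)

(ii) has no prerequisites → (ii) first.
Ready: (v) and (iii). (v) is listed later → (v).
(vi) and (iv) now also ready, so the ready set is {(vi), (iv), (iii)}; (vi) is listed later → (vi).
Now (iv) and (iii) have their prerequisites met. (iv) is listed later, so (iv) next.
Now (iii) and (i) have their prerequisites met. (iii) is listed later, so (iii) next.
(i) is the only step now ready → (i).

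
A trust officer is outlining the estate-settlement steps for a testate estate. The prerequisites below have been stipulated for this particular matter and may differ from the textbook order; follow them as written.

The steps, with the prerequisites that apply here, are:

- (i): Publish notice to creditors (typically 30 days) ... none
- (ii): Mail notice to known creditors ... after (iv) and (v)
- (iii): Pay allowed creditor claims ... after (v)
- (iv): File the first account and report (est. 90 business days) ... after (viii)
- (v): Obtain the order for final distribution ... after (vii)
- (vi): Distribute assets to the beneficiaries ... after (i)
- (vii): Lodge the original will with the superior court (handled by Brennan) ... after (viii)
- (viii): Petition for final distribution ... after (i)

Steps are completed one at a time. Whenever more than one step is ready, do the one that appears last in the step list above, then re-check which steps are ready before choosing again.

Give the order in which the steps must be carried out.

(i) has no prerequisites → (i) first.
(viii) and (vi) are both available; (viii) is listed later → (viii).
Now (vii), (vi) and (iv) have their prerequisites met. (vii) is listed later, so (vii) next.
(v) now also ready, so the ready set is {(vi), (v), (iv)}; (vi) is listed later → (vi).
Now (v) and (iv) have their prerequisites met. (v) is listed later, so (v) next.
(iii) now also ready, so the ready set is {(iv), (iii)}; (iv) is listed later → (iv).
Ready: (iii) and (ii). (iii) is listed later → (iii).
(ii) needed (v) and (iv), now all done → (ii).

(i) (viii) (vii) (vi) (v) (iv) (iii) (ii)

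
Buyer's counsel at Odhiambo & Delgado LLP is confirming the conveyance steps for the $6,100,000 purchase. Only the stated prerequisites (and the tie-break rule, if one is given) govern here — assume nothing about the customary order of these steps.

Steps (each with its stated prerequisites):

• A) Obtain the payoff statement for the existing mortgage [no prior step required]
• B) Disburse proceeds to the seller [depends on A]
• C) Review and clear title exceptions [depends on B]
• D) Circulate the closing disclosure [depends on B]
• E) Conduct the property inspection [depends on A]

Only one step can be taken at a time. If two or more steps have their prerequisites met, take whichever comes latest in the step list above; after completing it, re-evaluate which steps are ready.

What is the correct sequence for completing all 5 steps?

Only A has no prerequisites, so it is first.
E and B are both available; E is listed later → E.
B needed A, now all done → B.
Now D and C have their prerequisites met. D is listed later, so D next.
C is the only step now ready → C.

A → E → B → D → C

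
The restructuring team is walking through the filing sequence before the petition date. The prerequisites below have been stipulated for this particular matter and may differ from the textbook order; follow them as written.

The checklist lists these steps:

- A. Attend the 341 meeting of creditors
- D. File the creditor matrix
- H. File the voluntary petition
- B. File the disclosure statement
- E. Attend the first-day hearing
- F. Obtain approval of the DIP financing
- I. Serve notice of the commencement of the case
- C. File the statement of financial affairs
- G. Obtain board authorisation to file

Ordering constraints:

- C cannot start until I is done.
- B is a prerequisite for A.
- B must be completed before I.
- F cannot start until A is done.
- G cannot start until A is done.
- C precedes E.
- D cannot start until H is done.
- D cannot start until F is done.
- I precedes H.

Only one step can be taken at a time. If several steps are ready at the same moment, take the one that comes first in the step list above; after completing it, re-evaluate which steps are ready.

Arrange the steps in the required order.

B A F I H D C E G

Only B has no prerequisites, so it is first.
A and I are both available; A is listed earlier → A.
Ready: F, I and G. F is listed earlier → F.
Ready: I and G. I is listed earlier → I.
H and C now also ready, so the ready set is {H, C, G}; H is listed earlier → H.
D now also ready, so the ready set is {D, C, G}; D is listed earlier → D.
Now C and G have their prerequisites met. C is listed earlier, so C next.
Ready: E and G. E is listed earlier → E.
G needed A, now all done → G.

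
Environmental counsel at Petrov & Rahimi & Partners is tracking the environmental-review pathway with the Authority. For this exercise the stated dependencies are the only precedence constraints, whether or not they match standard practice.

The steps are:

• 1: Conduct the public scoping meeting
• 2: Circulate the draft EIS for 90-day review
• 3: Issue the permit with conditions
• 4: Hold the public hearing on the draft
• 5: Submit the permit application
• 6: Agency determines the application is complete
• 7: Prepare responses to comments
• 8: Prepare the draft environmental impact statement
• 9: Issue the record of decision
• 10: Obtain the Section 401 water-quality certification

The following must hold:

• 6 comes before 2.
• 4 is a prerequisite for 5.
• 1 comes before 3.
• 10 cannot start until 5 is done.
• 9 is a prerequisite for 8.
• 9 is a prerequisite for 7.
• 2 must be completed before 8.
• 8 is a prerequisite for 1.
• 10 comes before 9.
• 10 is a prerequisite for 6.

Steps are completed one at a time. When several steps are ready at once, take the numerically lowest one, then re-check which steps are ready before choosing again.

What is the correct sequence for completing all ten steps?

4 5 10 6 2 9 7 8 1 3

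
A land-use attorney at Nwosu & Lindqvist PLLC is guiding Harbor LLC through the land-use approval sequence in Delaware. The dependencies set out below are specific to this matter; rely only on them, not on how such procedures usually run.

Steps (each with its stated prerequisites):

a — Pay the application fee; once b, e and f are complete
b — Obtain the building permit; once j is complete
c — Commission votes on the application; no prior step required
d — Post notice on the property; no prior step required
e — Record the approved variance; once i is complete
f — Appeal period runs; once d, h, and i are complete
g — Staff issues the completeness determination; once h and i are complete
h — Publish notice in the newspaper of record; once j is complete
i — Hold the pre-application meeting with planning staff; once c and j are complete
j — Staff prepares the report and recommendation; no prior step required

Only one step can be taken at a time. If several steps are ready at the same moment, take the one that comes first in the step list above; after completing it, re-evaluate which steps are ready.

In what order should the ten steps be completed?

c → d → j → b → h → i → e → f → a → g

Nothing is required for c, d and j. c is listed earlier → c first.
Ready: d and j. d is listed earlier → d.
That leaves j as the only ready step → j.
b, h and i are all available; b is listed earlier → b.
Ready: h and i. h is listed earlier → h.
That leaves i as the only ready step → i.
Now e, f and g have their prerequisites met. e is listed earlier, so e next.
Ready: f and g. f is listed earlier → f.
a and g are both available; a is listed earlier → a.
g needed h and i, now all done → g.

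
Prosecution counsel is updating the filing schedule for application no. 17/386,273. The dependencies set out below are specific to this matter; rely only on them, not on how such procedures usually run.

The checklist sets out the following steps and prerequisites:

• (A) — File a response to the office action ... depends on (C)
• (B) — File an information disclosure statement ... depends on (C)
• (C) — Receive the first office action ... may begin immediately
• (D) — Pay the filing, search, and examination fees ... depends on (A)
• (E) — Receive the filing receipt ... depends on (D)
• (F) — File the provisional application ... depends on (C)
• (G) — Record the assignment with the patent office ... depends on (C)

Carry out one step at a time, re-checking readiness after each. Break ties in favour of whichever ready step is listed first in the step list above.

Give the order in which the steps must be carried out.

(C) (A) (B) (D) (E) (F) (G)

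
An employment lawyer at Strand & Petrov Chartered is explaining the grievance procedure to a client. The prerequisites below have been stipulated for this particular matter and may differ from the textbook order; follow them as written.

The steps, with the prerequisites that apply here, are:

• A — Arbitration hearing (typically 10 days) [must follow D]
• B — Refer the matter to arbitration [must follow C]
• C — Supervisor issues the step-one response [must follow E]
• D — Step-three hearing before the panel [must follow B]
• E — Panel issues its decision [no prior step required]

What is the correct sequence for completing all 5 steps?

E has no prerequisites → E first.
That leaves C as the only ready step → C.
That leaves B as the only ready step → B.
D needed B, now all done → D.
A needed D, now all done → A.

E → C → B → D → A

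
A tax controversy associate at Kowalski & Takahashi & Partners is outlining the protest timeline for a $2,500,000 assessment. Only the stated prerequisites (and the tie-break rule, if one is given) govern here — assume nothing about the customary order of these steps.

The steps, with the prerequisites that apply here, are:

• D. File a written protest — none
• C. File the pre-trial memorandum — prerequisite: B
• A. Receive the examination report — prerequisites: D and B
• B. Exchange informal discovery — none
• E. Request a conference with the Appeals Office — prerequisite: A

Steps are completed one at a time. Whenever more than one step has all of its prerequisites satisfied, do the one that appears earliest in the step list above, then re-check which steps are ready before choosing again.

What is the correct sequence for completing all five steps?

D, B, C, A, E

Nothing is required for D and B. D is listed earlier → D first.
Next only B has its prerequisites met → B.
C and A are both available; C is listed earlier → C.
A is the only step now ready → A.
E is the only step now ready → E.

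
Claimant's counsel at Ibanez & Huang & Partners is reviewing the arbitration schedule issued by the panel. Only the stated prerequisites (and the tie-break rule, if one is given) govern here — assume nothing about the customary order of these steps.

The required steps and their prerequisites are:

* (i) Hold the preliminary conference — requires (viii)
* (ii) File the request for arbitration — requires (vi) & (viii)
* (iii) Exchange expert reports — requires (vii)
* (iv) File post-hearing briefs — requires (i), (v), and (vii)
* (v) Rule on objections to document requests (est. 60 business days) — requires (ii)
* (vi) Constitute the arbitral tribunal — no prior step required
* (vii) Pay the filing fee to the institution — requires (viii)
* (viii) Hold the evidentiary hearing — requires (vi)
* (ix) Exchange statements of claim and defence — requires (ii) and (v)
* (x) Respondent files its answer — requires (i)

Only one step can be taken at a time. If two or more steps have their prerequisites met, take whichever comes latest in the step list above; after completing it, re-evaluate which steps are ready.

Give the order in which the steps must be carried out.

(vi) has no prerequisites → (vi) first.
(viii) needed (vi), now all done → (viii).
Ready: (vii), (ii) and (i). (vii) is listed later → (vii).
(iii) now also ready, so the ready set is {(iii), (ii), (i)}; (iii) is listed later → (iii).
Ready: (ii) and (i). (ii) is listed later → (ii).
(v) now also ready, so the ready set is {(v), (i)}; (v) is listed later → (v).
(ix) now also ready, so the ready set is {(ix), (i)}; (ix) is listed later → (ix).
(i) needed (viii), now all done → (i).
Ready: (x) and (iv). (x) is listed later → (x).
Next only (iv) has its prerequisites met → (iv).

(vi) (viii) (vii) (iii) (ii) (v) (ix) (i) (x) (iv)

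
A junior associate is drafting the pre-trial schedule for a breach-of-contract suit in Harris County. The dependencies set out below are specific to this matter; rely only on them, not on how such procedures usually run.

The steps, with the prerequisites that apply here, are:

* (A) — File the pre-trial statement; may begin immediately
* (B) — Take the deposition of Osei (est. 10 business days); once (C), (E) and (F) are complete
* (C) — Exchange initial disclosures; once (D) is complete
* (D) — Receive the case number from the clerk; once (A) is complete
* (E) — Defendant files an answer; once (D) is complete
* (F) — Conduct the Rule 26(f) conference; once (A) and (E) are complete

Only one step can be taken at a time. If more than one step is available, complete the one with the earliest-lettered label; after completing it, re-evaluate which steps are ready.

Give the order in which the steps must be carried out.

(A) is the only step with nothing outstanding, so it goes first.
(D) is the only step now ready → (D).
Now (C) and (E) have their prerequisites met. (C) has the earlier label, so (C) next.
(E) needed (D), now all done → (E).
That leaves (F) as the only ready step → (F).
(B) needed (C), (E) and (F), now all done → (B).

(A) → (D) → (C) → (E) → (F) → (B)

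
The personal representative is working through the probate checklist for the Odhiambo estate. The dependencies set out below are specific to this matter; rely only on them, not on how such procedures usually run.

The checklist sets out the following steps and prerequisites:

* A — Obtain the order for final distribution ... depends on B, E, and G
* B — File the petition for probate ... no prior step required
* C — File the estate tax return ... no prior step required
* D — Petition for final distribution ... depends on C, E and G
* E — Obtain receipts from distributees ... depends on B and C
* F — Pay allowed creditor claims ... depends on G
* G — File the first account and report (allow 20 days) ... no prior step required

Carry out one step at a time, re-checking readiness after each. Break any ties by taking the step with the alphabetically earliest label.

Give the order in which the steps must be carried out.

B, C and G have no prerequisites; B has the earlier label, so B is first.
C and G are both available; C has the earlier label → C.
E now also ready, so the ready set is {E, G}; E has the earlier label → E.
G is the only step now ready → G.
Ready: A, D and F. A has the earlier label → A.
D and F are both available; D has the earlier label → D.
F needed G, now all done → F.

B, C, E, G, A, D, F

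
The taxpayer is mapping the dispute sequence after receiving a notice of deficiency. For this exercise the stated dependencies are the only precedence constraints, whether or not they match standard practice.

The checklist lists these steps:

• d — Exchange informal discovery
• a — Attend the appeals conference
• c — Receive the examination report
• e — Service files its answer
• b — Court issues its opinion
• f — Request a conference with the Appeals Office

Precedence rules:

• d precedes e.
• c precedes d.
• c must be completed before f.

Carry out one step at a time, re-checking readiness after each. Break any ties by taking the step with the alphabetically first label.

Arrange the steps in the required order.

Nothing is required for a, b and c. a has the earlier label → a first.
b and c are both available; b has the earlier label → b.
That leaves c as the only ready step → c.
Now d and f have their prerequisites met. d has the earlier label, so d next.
e and f are both available; e has the earlier label → e.
Next only f has its prerequisites met → f.

a → b → c → d → e → f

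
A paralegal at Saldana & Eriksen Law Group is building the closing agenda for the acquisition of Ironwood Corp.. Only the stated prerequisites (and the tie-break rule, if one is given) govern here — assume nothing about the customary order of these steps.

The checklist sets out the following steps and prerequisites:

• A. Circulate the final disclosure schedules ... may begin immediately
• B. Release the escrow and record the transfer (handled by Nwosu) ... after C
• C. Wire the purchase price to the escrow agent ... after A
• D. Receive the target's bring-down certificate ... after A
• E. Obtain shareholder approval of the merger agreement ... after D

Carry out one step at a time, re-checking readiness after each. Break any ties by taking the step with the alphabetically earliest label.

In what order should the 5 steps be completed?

A is the only step with nothing outstanding, so it goes first.
C and D are both available; C has the earlier label → C.
Ready: B and D. B has the earlier label → B.
That leaves D as the only ready step → D.
Next only E has its prerequisites met → E.

A C B D E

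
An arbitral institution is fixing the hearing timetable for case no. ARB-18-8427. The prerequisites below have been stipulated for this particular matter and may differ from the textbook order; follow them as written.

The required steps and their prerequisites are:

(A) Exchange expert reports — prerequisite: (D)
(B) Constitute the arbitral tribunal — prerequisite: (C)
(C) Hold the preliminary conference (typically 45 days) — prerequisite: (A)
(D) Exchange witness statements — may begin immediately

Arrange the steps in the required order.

(D) is the only step with nothing outstanding, so it goes first.
Next only (A) has its prerequisites met → (A).
(C) is the only step now ready → (C).
Next only (B) has its prerequisites met → (B).

(D), (A), (C), (B)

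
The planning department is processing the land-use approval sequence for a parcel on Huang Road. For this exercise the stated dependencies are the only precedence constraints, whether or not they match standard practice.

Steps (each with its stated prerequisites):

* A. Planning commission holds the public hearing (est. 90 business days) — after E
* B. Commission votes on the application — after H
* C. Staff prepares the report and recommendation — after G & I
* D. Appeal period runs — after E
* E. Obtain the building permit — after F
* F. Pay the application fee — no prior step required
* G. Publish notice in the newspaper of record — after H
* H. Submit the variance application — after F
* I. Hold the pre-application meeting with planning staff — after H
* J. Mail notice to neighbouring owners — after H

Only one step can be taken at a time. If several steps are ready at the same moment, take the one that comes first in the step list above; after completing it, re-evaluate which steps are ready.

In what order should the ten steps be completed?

F has no prerequisites → F first.
Now E and H have their prerequisites met. E is listed earlier, so E next.
Now A, D and H have their prerequisites met. A is listed earlier, so A next.
D and H are both available; D is listed earlier → D.
Next only H has its prerequisites met → H.
B, G, I and J are all available; B is listed earlier → B.
G, I and J are all available; G is listed earlier → G.
Ready: I and J. I is listed earlier → I.
C now also ready, so the ready set is {C, J}; C is listed earlier → C.
That leaves J as the only ready step → J.

F E A D H B G I C J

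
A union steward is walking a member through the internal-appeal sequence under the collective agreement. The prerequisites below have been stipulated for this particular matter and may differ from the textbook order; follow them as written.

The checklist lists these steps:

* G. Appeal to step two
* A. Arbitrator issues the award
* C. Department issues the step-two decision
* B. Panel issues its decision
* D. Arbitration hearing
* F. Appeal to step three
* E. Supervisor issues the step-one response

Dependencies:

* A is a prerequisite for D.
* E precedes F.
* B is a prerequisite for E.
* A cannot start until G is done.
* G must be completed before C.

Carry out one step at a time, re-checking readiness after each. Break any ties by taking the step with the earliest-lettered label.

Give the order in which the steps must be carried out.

B → E → F → G → A → C → D

Nothing is required for B and G. B has the earlier label → B first.
E now also ready, so the ready set is {E, G}; E has the earlier label → E.
Now F and G have their prerequisites met. F has the earlier label, so F next.
That leaves G as the only ready step → G.
A and C are both available; A has the earlier label → A.
D now also ready, so the ready set is {C, D}; C has the earlier label → C.
D needed A, now all done → D.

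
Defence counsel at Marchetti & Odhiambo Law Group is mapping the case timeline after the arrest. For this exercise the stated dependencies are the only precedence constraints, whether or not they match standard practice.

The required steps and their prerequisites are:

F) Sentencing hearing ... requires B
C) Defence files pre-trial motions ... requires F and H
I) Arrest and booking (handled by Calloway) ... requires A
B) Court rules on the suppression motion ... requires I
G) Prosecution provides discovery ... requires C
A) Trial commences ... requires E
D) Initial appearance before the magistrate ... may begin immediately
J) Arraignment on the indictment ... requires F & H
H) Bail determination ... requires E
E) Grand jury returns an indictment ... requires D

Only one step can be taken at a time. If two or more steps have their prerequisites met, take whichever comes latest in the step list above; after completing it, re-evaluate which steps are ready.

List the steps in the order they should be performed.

D has no prerequisites → D first.
That leaves E as the only ready step → E.
Now H and A have their prerequisites met. H is listed later, so H next.
A needed E, now all done → A.
I is the only step now ready → I.
Next only B has its prerequisites met → B.
Next only F has its prerequisites met → F.
J and C are both available; J is listed later → J.
C needed H and F, now all done → C.
G needed C, now all done → G.

D, E, H, A, I, B, F, J, C, G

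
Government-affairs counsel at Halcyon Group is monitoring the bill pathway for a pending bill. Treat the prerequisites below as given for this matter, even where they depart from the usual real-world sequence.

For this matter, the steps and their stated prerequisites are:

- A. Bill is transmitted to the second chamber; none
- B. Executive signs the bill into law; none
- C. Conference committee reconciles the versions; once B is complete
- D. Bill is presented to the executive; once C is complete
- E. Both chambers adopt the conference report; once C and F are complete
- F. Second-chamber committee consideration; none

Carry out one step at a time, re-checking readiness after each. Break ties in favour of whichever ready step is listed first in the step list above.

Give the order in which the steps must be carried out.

Nothing is required for A, B and F. A is listed earlier → A first.
B and F are both available; B is listed earlier → B.
C now also ready, so the ready set is {C, F}; C is listed earlier → C.
Now D and F have their prerequisites met. D is listed earlier, so D next.
F is the only step now ready → F.
That leaves E as the only ready step → E.

A, B, C, D, F, E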